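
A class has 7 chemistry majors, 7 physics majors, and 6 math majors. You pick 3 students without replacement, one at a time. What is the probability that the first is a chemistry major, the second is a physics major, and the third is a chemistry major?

Multiply the probability of each draw given the previous ones:
P = 7/20 × 7/19 × 6/18 = 294/6840 = 49/1140.

49/1140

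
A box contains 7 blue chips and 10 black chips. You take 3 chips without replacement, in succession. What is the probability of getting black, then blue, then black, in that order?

Multiply the probability of each draw given the previous ones:
P = 10/17 × 7/16 × 9/15 = 630/4080 = 21/136.

21/136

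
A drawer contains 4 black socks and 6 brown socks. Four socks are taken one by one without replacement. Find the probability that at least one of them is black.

13/14

P(no black) = 6/10 × 5/9 × 4/8 × 3/7 = 360/5040 = 1/14.
P(at least one) = 1 − 1/14 = 13/14.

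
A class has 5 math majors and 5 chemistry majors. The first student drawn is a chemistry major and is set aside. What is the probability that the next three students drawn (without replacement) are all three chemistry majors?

1/21

With the first student removed, 4 chemistry majors remain out of 9.
P = 4/9 × 3/8 × 2/7 = 24/504 = 1/21.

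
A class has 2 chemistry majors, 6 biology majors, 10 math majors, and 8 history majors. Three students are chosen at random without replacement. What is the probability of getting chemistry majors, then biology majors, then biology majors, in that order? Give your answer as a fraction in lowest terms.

Each draw changes the counts, so multiply the conditional probabilities along the sequence:
P = 2/26 × 6/25 × 5/24 = 60/15600 = 1/260.

1/260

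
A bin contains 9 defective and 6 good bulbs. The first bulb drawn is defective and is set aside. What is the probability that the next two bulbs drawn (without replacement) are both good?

With the first bulb removed, 6 good remain out of 14.
P = 6/14 × 5/13 = 30/182 = 15/91.

15/91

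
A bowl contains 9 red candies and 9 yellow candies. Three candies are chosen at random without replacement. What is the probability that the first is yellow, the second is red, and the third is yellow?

9/68

Each draw changes the counts, so multiply the conditional probabilities along the sequence:
P = 9/18 × 9/17 × 8/16 = 648/4896 = 9/68.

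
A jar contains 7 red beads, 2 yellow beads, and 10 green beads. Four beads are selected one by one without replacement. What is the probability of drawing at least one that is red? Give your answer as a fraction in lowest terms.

1127/1292

P(no red) = 12/19 × 11/18 × 10/17 × 9/16 = 11880/93024 = 165/1292.
P(at least one) = 1 − 165/1292 = 1127/1292.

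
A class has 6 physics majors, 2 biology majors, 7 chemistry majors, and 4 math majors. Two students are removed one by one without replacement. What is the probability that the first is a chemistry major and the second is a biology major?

7/171

Chain rule:
P = 7/19 × 2/18 = 14/342 = 7/171.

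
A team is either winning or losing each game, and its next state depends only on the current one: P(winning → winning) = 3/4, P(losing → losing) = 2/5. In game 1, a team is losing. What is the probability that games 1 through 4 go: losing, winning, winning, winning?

27/80

Game 1 is given. For each transition, use the conditional probability from the current state:
P(winning | losing) = 3/5; P(winning | winning) = 3/4; P(winning | winning) = 3/4.
P = 3/5 × 3/4 × 3/4 = 27/80.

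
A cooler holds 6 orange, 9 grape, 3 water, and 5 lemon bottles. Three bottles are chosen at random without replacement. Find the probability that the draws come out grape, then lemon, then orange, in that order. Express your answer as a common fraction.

Multiply the probability of each draw given the previous ones:
P = 9/23 × 5/22 × 6/21 = 270/10626 = 45/1771.

45/1771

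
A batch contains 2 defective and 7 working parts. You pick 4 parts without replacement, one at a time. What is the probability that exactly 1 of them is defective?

5/9

One ordering (defective drawn first) has probability 2/9 × 7/8 × 6/7 × 5/6 = 420/3024 = 5/36.
There are C(4,1) = 4 such orderings, each equally likely, so P = 4 × 5/36 = 5/9.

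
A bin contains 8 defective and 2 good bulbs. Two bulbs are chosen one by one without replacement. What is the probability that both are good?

P(all good) = 2/10 × 1/9 = 2/90 = 1/45.

1/45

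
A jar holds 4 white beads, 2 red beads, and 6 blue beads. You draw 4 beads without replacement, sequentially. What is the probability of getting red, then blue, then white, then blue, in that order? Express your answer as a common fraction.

Chain rule:
P = 2/12 × 6/11 × 4/10 × 5/9 = 240/11880 = 2/99.

2/99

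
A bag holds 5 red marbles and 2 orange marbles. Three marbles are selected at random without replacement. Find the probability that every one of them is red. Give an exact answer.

2/7

P = 5/7 × 4/6 × 3/5 = 60/210 = 2/7.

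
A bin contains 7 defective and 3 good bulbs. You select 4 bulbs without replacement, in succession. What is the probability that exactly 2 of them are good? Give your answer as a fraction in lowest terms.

3/10

One ordering (good drawn first) has probability 3/10 × 2/9 × 7/8 × 6/7 = 252/5040 = 1/20.
There are C(4,2) = 6 such orderings, each equally likely, so P = 6 × 1/20 = 3/10.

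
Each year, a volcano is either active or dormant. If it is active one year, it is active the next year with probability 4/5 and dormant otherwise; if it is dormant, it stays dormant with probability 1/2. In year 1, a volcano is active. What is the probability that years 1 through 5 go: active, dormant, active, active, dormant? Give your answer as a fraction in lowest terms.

Year 1 is given. For each transition, use the conditional probability from the current state:
P(dormant | active) = 1/5; P(active | dormant) = 1/2; P(active | active) = 4/5; P(dormant | active) = 1/5.
P = 1/5 × 1/2 × 4/5 × 1/5 = 4/250 = 2/125.

2/125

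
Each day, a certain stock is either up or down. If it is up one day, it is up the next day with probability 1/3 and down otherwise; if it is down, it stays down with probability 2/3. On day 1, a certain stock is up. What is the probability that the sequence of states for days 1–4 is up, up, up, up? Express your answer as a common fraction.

Day 1 is given. For each transition, use the conditional probability from the current state:
P(up | up) = 1/3; P(up | up) = 1/3; P(up | up) = 1/3.
P = 1/3 × 1/3 × 1/3 = 1/27.

1/27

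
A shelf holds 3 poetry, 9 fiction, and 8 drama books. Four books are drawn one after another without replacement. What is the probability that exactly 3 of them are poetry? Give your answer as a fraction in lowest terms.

1/285

One ordering (poetry drawn first) has probability 3/20 × 2/19 × 1/18 × 17/17 = 102/116280 = 1/1140.
There are C(4,3) = 4 such orderings, each equally likely, so P = 4 × 1/1140 = 1/285.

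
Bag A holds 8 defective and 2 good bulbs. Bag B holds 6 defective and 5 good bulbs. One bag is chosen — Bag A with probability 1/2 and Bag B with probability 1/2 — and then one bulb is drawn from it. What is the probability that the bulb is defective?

37/55

From Bag A: P(defective) = 8/10.
From Bag B: P(defective) = 6/11.
Total probability = (1/2)(8/10) + (1/2)(6/11) = 37/55.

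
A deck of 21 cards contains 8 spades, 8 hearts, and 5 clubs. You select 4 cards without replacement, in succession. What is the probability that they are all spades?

P(every draw is a spade) = 8/21 × 7/20 × 6/19 × 5/18 = 1680/143640 = 2/171.

2/171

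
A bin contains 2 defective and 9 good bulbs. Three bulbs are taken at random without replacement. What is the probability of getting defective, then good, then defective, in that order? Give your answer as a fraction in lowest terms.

Multiply the probability of each draw given the previous ones:
P = 2/11 × 9/10 × 1/9 = 18/990 = 1/55.

1/55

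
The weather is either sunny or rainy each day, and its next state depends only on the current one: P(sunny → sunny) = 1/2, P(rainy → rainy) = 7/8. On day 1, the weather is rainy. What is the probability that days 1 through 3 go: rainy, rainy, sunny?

Day 1 is given. For each transition, use the conditional probability from the current state:
P(rainy | rainy) = 7/8; P(sunny | rainy) = 1/8.
P = 7/8 × 1/8 = 7/64.

7/64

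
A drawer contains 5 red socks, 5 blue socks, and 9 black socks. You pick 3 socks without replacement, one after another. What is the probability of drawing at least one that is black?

P(no black) = 10/19 × 9/18 × 8/17 = 720/5814 = 40/323.
P(at least one) = 1 − 40/323 = 283/323.

283/323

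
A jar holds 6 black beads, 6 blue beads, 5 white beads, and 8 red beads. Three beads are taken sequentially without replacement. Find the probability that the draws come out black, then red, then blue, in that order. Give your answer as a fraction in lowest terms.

12/575

Chain rule:
P = 6/25 × 8/24 × 6/23 = 288/13800 = 12/575.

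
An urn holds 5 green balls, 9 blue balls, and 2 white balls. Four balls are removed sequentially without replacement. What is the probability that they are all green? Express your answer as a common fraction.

1/364

P(every draw is green) = 5/16 × 4/15 × 3/14 × 2/13 = 120/43680 = 1/364.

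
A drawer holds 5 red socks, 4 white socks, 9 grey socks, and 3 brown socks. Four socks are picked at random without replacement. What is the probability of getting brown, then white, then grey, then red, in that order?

1/266

Multiply the probability of each draw given the previous ones:
P = 3/21 × 4/20 × 9/19 × 5/18 = 540/143640 = 1/266.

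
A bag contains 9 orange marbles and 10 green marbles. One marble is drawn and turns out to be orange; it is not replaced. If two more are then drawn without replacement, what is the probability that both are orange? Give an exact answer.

28/153

With the first marble removed, 8 orange remain out of 18.
P = 8/18 × 7/17 = 56/306 = 28/153.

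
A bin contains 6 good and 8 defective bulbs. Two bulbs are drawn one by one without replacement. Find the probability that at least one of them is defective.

P(no defective) = 6/14 × 5/13 = 30/182 = 15/91.
P(at least one) = 1 − 15/91 = 76/91.

76/91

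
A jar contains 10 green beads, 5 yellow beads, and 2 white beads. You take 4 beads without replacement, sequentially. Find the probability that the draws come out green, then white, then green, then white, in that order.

Multiply the probability of each draw given the previous ones:
P = 10/17 × 2/16 × 9/15 × 1/14 = 180/57120 = 3/952.

3/952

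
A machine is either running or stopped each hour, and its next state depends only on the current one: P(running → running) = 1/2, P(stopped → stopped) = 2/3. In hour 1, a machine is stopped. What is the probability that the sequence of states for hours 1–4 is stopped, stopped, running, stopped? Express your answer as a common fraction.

1/9

Hour 1 is given. For each transition, use the conditional probability from the current state:
P(stopped | stopped) = 2/3; P(running | stopped) = 1/3; P(stopped | running) = 1/2.
P = 2/3 × 1/3 × 1/2 = 2/18 = 1/9.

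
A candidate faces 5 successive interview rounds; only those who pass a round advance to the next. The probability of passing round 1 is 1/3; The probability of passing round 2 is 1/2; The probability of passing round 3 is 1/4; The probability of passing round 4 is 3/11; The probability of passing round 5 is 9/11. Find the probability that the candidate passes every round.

Each stage is reached only if all earlier stages succeed, so
P = 1/3 × 1/2 × 1/4 × 3/11 × 9/11 = 27/2904 = 9/968.

9/968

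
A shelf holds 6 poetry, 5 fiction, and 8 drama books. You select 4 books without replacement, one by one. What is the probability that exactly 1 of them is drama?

110/323

One ordering (drama drawn first) has probability 8/19 × 11/18 × 10/17 × 9/16 = 7920/93024 = 55/646.
There are C(4,1) = 4 such orderings, each equally likely, so P = 4 × 55/646 = 110/323.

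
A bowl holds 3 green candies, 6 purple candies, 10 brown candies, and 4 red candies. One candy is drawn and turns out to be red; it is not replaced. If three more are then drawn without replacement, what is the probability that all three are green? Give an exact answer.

After the first draw, 3 of the remaining 22 candies are green.
P = 3/22 × 2/21 × 1/20 = 6/9240 = 1/1540.

1/1540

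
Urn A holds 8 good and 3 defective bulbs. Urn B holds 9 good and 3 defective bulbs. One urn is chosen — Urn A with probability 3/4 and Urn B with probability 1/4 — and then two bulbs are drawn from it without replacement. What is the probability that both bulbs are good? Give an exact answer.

57/110

From Urn A: P(both good) = (8/11)(7/10) = 28/55.
From Urn B: P(both good) = (9/12)(8/11) = 6/11.
Total probability = (3/4)(28/55) + (1/4)(6/11) = 57/110.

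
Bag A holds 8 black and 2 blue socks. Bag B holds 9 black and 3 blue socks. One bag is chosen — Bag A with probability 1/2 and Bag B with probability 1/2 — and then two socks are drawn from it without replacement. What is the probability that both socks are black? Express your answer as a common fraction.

From Bag A: P(both black) = (8/10)(7/9) = 28/45.
From Bag B: P(both black) = (9/12)(8/11) = 6/11.
Total probability = (1/2)(28/45) + (1/2)(6/11) = 289/495.

289/495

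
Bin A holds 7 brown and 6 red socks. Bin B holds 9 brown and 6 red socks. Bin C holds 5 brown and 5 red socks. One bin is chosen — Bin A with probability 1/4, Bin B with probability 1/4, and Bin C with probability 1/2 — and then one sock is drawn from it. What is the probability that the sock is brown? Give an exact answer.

From Bin A: P(brown) = 7/13.
From Bin B: P(brown) = 9/15.
From Bin C: P(brown) = 5/10.
Total probability = (1/4)(7/13) + (1/4)(9/15) + (1/2)(5/10) = 139/260.

139/260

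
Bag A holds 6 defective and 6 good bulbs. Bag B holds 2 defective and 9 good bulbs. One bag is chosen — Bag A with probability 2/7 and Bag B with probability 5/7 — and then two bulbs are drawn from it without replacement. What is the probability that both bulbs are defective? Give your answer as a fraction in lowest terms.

6/77

From Bag A: P(both defective) = (6/12)(5/11) = 5/22.
From Bag B: P(both defective) = (2/11)(1/10) = 1/55.
Total probability = (2/7)(5/22) + (5/7)(1/55) = 6/77.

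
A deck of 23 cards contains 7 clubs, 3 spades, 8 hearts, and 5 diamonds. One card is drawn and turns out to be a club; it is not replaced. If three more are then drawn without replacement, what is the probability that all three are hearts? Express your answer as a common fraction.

2/55

After the first draw, 8 of the remaining 22 cards are hearts.
P = 8/22 × 7/21 × 6/20 = 336/9240 = 2/55.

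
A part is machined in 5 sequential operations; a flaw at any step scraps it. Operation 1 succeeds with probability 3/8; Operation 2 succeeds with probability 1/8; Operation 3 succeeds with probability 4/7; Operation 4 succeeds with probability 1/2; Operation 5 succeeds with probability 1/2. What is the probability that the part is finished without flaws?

The events are sequential, so multiply the conditional probabilities:
P = 3/8 × 1/8 × 4/7 × 1/2 × 1/2 = 12/1792 = 3/448.

3/448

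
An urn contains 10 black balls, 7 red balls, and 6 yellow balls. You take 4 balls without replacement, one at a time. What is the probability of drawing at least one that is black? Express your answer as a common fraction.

P(no black) = 13/23 × 12/22 × 11/21 × 10/20 = 17160/212520 = 13/161.
P(at least one) = 1 − 13/161 = 148/161.

148/161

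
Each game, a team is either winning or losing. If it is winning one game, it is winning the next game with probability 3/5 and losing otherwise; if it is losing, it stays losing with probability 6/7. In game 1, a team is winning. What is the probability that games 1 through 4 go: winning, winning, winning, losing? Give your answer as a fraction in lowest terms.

Game 1 is given. For each transition, use the conditional probability from the current state:
P(winning | winning) = 3/5; P(winning | winning) = 3/5; P(losing | winning) = 2/5.
P = 3/5 × 3/5 × 2/5 = 18/125.

18/125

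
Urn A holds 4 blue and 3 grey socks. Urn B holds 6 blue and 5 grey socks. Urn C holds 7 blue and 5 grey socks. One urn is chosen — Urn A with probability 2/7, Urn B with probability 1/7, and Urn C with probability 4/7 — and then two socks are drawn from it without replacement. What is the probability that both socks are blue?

163/539

From Urn A: P(both blue) = (4/7)(3/6) = 2/7.
From Urn B: P(both blue) = (6/11)(5/10) = 3/11.
From Urn C: P(both blue) = (7/12)(6/11) = 7/22.
Total probability = (2/7)(2/7) + (1/7)(3/11) + (4/7)(7/22) = 163/539.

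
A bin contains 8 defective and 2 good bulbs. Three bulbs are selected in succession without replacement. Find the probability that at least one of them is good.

P(no good) = 8/10 × 7/9 × 6/8 = 336/720 = 7/15.
P(at least one) = 1 − 7/15 = 8/15.

8/15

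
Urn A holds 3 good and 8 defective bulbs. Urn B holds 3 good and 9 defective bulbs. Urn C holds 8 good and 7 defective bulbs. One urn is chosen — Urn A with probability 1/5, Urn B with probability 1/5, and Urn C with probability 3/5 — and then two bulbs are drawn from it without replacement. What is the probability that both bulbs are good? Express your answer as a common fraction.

9/50

From Urn A: P(both good) = (3/11)(2/10) = 3/55.
From Urn B: P(both good) = (3/12)(2/11) = 1/22.
From Urn C: P(both good) = (8/15)(7/14) = 4/15.
Total probability = (1/5)(3/55) + (1/5)(1/22) + (3/5)(4/15) = 9/50.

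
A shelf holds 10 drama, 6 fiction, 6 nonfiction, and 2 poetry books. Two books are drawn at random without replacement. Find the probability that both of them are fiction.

P(all fiction) = 6/24 × 5/23 = 30/552 = 5/92.

5/92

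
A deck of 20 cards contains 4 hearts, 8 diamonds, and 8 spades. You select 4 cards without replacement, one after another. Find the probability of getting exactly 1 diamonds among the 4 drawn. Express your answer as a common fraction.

352/969

One ordering (a diamond drawn first) has probability 8/20 × 12/19 × 11/18 × 10/17 = 10560/116280 = 88/969.
There are C(4,1) = 4 such orderings, each equally likely, so P = 4 × 88/969 = 352/969.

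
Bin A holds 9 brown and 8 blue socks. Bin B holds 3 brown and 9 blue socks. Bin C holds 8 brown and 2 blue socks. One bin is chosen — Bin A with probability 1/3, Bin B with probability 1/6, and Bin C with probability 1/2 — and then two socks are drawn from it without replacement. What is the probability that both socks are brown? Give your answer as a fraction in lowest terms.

From Bin A: P(both brown) = (9/17)(8/16) = 9/34.
From Bin B: P(both brown) = (3/12)(2/11) = 1/22.
From Bin C: P(both brown) = (8/10)(7/9) = 28/45.
Total probability = (1/3)(9/34) + (1/6)(1/22) + (1/2)(28/45) = 13697/33660.

13697/33660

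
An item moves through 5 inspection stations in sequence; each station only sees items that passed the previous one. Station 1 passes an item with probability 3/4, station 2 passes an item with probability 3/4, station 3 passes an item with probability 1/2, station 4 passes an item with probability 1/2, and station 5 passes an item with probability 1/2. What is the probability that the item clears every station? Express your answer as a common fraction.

The events are sequential, so multiply the conditional probabilities:
P = 3/4 × 3/4 × 1/2 × 1/2 × 1/2 = 9/128.

9/128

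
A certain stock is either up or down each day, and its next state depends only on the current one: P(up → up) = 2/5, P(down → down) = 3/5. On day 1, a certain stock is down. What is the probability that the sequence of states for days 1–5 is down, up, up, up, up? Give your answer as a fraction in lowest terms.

16/625

Day 1 is given. For each transition, use the conditional probability from the current state:
P(up | down) = 2/5; P(up | up) = 2/5; P(up | up) = 2/5; P(up | up) = 2/5.
P = 2/5 × 2/5 × 2/5 × 2/5 = 16/625.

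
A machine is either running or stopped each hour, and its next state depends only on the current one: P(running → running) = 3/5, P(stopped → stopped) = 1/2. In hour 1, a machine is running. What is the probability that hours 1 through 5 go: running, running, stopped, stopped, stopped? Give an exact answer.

Hour 1 is given. For each transition, use the conditional probability from the current state:
P(running | running) = 3/5; P(stopped | running) = 2/5; P(stopped | stopped) = 1/2; P(stopped | stopped) = 1/2.
P = 3/5 × 2/5 × 1/2 × 1/2 = 6/100 = 3/50.

3/50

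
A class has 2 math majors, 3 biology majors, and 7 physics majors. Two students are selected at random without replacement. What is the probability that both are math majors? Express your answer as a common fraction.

1/66

P(all math majors) = 2/12 × 1/11 = 2/132 = 1/66.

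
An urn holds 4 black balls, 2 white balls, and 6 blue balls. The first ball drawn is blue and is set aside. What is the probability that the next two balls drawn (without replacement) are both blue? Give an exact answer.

2/11

With the first ball removed, 5 blue remain out of 11.
P = 5/11 × 4/10 = 20/110 = 2/11.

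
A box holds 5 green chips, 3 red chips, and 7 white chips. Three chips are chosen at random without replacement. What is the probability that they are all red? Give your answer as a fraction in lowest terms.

P(every draw is red) = 3/15 × 2/14 × 1/13 = 6/2730 = 1/455.

1/455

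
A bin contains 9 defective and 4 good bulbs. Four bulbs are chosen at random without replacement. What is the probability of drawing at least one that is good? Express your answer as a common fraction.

P(no good) = 9/13 × 8/12 × 7/11 × 6/10 = 3024/17160 = 126/715.
P(at least one) = 1 − 126/715 = 589/715.

589/715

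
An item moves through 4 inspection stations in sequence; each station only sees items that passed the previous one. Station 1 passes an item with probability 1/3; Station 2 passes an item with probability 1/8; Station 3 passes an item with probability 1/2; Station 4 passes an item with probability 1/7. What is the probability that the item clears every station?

1/336

Each stage is reached only if all earlier stages succeed, so
P = 1/3 × 1/8 × 1/2 × 1/7 = 1/336.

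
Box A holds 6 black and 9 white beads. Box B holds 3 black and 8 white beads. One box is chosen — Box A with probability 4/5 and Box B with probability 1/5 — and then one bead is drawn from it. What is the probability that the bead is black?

103/275

From Box A: P(black) = 6/15.
From Box B: P(black) = 3/11.
Total probability = (4/5)(6/15) + (1/5)(3/11) = 103/275.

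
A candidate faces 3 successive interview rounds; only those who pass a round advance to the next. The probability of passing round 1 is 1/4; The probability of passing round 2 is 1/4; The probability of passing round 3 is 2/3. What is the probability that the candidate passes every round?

Each stage is reached only if all earlier stages succeed, so
P = 1/4 × 1/4 × 2/3 = 2/48 = 1/24.

1/24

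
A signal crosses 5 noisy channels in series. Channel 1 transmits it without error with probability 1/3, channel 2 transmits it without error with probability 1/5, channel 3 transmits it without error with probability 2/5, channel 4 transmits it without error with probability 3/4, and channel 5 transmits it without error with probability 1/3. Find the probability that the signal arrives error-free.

Each stage is reached only if all earlier stages succeed, so
P = 1/3 × 1/5 × 2/5 × 3/4 × 1/3 = 6/900 = 1/150.

1/150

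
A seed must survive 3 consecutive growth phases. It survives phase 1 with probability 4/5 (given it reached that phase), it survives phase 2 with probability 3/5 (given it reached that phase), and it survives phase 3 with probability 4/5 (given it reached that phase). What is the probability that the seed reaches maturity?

Each stage is reached only if all earlier stages succeed, so
P = 4/5 × 3/5 × 4/5 = 48/125.

48/125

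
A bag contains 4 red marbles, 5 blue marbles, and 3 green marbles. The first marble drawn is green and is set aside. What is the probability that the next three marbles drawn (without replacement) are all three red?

4/165

With the first marble removed, 4 red remain out of 11.
P = 4/11 × 3/10 × 2/9 = 24/990 = 4/165.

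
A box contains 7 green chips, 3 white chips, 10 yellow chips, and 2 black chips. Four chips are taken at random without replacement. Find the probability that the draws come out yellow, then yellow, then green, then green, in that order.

Each draw changes the counts, so multiply the conditional probabilities along the sequence:
P = 10/22 × 9/21 × 7/20 × 6/19 = 3780/175560 = 9/418.

9/418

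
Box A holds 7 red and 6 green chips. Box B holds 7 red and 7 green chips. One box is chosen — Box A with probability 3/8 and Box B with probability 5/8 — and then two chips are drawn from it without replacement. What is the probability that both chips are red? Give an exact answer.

51/208

From Box A: P(both red) = (7/13)(6/12) = 7/26.
From Box B: P(both red) = (7/14)(6/13) = 3/13.
Total probability = (3/8)(7/26) + (5/8)(3/13) = 51/208.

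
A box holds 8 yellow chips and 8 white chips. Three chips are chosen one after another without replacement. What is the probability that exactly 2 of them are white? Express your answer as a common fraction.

2/5

One ordering (white drawn first) has probability 8/16 × 7/15 × 8/14 = 448/3360 = 2/15.
There are C(3,2) = 3 such orderings, each equally likely, so P = 3 × 2/15 = 2/5.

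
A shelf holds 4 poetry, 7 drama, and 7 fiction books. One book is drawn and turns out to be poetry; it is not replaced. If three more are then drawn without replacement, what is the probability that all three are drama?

7/136

With the first book removed, 7 drama remain out of 17.
P = 7/17 × 6/16 × 5/15 = 210/4080 = 7/136.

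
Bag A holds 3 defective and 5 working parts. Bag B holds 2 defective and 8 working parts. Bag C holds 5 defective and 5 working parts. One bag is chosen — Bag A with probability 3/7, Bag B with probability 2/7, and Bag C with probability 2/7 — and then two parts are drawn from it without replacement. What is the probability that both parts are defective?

From Bag A: P(both defective) = (3/8)(2/7) = 3/28.
From Bag B: P(both defective) = (2/10)(1/9) = 1/45.
From Bag C: P(both defective) = (5/10)(4/9) = 2/9.
Total probability = (3/7)(3/28) + (2/7)(1/45) + (2/7)(2/9) = 1021/8820.

1021/8820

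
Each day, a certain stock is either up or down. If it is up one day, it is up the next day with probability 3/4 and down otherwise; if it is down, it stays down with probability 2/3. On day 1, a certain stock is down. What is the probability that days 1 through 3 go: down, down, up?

Day 1 is given. For each transition, use the conditional probability from the current state:
P(down | down) = 2/3; P(up | down) = 1/3.
P = 2/3 × 1/3 = 2/9.

2/9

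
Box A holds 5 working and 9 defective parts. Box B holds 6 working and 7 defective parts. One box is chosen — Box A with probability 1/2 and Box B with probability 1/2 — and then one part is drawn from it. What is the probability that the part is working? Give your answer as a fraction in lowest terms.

From Box A: P(working) = 5/14.
From Box B: P(working) = 6/13.
Total probability = (1/2)(5/14) + (1/2)(6/13) = 149/364.

149/364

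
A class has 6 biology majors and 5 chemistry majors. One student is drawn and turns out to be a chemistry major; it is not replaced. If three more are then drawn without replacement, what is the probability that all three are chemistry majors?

1/30

After the first draw, 4 of the remaining 10 students are chemistry majors.
P = 4/10 × 3/9 × 2/8 = 24/720 = 1/30.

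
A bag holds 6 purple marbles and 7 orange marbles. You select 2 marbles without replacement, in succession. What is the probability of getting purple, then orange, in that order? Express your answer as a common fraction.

Chain rule:
P = 6/13 × 7/12 = 42/156 = 7/26.

7/26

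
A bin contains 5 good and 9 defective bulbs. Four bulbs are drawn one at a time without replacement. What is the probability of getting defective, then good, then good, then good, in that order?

45/2002

Chain rule:
P = 9/14 × 5/13 × 4/12 × 3/11 = 540/24024 = 45/2002.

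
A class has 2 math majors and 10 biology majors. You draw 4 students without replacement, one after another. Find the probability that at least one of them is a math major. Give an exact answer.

P(no math majors) = 10/12 × 9/11 × 8/10 × 7/9 = 5040/11880 = 14/33.
P(at least one) = 1 − 14/33 = 19/33.

19/33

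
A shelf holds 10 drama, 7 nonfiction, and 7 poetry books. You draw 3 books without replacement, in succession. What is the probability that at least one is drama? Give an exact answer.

P(no drama) = 14/24 × 13/23 × 12/22 = 2184/12144 = 91/506.
P(at least one) = 1 − 91/506 = 415/506.

415/506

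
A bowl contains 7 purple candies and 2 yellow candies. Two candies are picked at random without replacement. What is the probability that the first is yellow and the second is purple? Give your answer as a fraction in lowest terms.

7/36

Each draw changes the counts, so multiply the conditional probabilities along the sequence:
P = 2/9 × 7/8 = 14/72 = 7/36.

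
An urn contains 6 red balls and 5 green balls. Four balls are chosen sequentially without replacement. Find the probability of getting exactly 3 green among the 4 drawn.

2/11

One ordering (green drawn first) has probability 5/11 × 4/10 × 3/9 × 6/8 = 360/7920 = 1/22.
There are C(4,3) = 4 such orderings, each equally likely, so P = 4 × 1/22 = 2/11.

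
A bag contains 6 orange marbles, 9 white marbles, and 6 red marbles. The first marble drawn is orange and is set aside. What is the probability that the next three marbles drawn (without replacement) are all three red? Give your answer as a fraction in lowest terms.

1/57

After the first draw, 6 of the remaining 20 marbles are red.
P = 6/20 × 5/19 × 4/18 = 120/6840 = 1/57.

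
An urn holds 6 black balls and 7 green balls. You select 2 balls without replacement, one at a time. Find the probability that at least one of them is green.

21/26

P(no green) = 6/13 × 5/12 = 30/156 = 5/26.
P(at least one) = 1 − 5/26 = 21/26.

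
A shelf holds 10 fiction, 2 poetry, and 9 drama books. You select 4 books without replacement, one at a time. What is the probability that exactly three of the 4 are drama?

One ordering (drama drawn first) has probability 9/21 × 8/20 × 7/19 × 12/18 = 6048/143640 = 4/95.
There are C(4,3) = 4 such orderings, each equally likely, so P = 4 × 4/95 = 16/95.

16/95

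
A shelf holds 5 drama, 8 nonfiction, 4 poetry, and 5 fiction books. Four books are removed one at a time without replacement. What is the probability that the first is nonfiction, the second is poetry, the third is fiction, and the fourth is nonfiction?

Each draw changes the counts, so multiply the conditional probabilities along the sequence:
P = 8/22 × 4/21 × 5/20 × 7/19 = 1120/175560 = 4/627.

4/627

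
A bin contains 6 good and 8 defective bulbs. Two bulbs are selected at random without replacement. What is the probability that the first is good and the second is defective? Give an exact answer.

24/91

Chain rule:
P = 6/14 × 8/13 = 48/182 = 24/91.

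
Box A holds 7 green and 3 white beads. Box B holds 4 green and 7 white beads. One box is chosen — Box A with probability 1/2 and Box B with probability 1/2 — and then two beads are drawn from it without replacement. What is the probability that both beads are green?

From Box A: P(both green) = (7/10)(6/9) = 7/15.
From Box B: P(both green) = (4/11)(3/10) = 6/55.
Total probability = (1/2)(7/15) + (1/2)(6/55) = 19/66.

19/66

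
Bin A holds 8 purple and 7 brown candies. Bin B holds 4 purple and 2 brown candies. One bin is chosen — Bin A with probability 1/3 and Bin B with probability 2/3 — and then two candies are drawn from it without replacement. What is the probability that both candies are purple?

16/45

From Bin A: P(both purple) = (8/15)(7/14) = 4/15.
From Bin B: P(both purple) = (4/6)(3/5) = 2/5.
Total probability = (1/3)(4/15) + (2/3)(2/5) = 16/45.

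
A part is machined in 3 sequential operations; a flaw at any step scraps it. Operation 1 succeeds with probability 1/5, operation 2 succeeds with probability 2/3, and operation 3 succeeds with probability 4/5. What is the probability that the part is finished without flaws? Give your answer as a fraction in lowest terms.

8/75

Each stage is reached only if all earlier stages succeed, so
P = 1/5 × 2/3 × 4/5 = 8/75.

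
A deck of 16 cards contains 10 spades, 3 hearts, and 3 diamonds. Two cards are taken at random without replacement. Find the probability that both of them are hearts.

1/40

P = 3/16 × 2/15 = 6/240 = 1/40.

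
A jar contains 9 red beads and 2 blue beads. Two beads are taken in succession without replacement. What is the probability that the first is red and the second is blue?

9/55

Each draw changes the counts, so multiply the conditional probabilities along the sequence:
P = 9/11 × 2/10 = 18/110 = 9/55.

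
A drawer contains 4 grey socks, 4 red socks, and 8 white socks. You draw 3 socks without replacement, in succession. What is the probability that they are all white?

P = 8/16 × 7/15 × 6/14 = 336/3360 = 1/10.

1/10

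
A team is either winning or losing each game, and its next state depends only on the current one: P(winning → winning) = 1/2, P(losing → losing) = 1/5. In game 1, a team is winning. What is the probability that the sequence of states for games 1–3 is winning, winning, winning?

Game 1 is given. For each transition, use the conditional probability from the current state:
P(winning | winning) = 1/2; P(winning | winning) = 1/2.
P = 1/2 × 1/2 = 1/4.

1/4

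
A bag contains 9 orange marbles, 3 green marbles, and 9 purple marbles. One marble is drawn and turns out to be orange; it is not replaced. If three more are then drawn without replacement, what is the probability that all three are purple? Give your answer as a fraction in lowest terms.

With the first marble removed, 9 purple remain out of 20.
P = 9/20 × 8/19 × 7/18 = 504/6840 = 7/95.

7/95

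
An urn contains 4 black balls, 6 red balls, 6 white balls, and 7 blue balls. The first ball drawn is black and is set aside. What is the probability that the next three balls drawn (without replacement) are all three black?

With the first ball removed, 3 black remain out of 22.
P = 3/22 × 2/21 × 1/20 = 6/9240 = 1/1540.

1/1540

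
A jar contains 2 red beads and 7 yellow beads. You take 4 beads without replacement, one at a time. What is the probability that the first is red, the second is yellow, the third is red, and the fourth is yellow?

Multiply the probability of each draw given the previous ones:
P = 2/9 × 7/8 × 1/7 × 6/6 = 84/3024 = 1/36.

1/36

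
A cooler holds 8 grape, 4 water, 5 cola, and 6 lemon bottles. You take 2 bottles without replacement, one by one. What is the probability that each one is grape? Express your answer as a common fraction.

P(all grape) = 8/23 × 7/22 = 56/506 = 28/253.

28/253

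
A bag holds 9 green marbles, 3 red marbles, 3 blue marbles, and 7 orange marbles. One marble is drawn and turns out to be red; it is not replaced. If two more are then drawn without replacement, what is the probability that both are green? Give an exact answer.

6/35

After the first draw, 9 of the remaining 21 marbles are green.
P = 9/21 × 8/20 = 72/420 = 6/35.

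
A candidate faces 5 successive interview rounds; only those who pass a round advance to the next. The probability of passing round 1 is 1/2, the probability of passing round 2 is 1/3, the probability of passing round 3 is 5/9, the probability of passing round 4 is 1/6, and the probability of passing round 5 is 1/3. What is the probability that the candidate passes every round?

5/972

Each stage is reached only if all earlier stages succeed, so
P = 1/2 × 1/3 × 5/9 × 1/6 × 1/3 = 5/972.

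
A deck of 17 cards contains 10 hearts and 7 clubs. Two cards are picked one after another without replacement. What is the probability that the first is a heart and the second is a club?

Multiply the probability of each draw given the previous ones:
P = 10/17 × 7/16 = 70/272 = 35/136.

35/136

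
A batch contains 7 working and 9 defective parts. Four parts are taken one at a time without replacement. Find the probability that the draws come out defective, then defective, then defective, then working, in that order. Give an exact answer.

21/260

Multiply the probability of each draw given the previous ones:
P = 9/16 × 8/15 × 7/14 × 7/13 = 3528/43680 = 21/260.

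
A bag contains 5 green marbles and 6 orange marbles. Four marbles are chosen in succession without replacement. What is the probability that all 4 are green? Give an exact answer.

P = 5/11 × 4/10 × 3/9 × 2/8 = 120/7920 = 1/66.

1/66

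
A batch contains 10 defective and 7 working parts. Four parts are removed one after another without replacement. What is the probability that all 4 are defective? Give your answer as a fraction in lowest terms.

P(all defective) = 10/17 × 9/16 × 8/15 × 7/14 = 5040/57120 = 3/34.

3/34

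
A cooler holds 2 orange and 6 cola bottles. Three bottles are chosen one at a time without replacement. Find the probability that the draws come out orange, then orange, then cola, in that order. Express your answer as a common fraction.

Multiply the probability of each draw given the previous ones:
P = 2/8 × 1/7 × 6/6 = 12/336 = 1/28.

1/28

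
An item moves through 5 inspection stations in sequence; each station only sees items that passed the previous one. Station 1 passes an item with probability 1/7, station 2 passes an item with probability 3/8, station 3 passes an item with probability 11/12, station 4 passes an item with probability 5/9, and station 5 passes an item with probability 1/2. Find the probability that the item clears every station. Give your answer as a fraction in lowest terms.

Multiplying along the chain,
P = 1/7 × 3/8 × 11/12 × 5/9 × 1/2 = 165/12096 = 55/4032.

55/4032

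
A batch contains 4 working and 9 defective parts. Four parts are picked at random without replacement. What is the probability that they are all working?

P = 4/13 × 3/12 × 2/11 × 1/10 = 24/17160 = 1/715.

1/715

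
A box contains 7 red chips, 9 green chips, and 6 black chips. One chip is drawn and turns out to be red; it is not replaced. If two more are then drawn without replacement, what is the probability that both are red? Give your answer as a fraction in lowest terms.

1/14

With the first chip removed, 6 red remain out of 21.
P = 6/21 × 5/20 = 30/420 = 1/14.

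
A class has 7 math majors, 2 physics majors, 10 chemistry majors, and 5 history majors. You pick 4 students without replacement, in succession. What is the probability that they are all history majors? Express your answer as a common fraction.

5/10626

P(every draw is a history major) = 5/24 × 4/23 × 3/22 × 2/21 = 120/255024 = 5/10626.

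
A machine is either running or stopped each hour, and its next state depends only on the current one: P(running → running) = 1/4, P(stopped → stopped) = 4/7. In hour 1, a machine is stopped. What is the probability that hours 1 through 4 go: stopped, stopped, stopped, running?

48/343

Hour 1 is given. For each transition, use the conditional probability from the current state:
P(stopped | stopped) = 4/7; P(stopped | stopped) = 4/7; P(running | stopped) = 3/7.
P = 4/7 × 4/7 × 3/7 = 48/343.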